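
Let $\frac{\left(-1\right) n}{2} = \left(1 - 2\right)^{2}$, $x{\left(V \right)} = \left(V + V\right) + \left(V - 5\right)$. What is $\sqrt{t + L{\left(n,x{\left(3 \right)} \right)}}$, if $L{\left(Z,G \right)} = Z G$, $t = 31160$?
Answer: $4 \sqrt{1947} \approx 176.5$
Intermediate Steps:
$x{\left(V \right)} = -5 + 3 V$ ($x{\left(V \right)} = 2 V + \left(-5 + V\right) = -5 + 3 V$)
$n = -2$ ($n = - 2 \left(1 - 2\right)^{2} = - 2 \left(-1\right)^{2} = \left(-2\right) 1 = -2$)
$L{\left(Z,G \right)} = G Z$
$\sqrt{t + L{\left(n,x{\left(3 \right)} \right)}} = \sqrt{31160 + \left(-5 + 3 \cdot 3\right) \left(-2\right)} = \sqrt{31160 + \left(-5 + 9\right) \left(-2\right)} = \sqrt{31160 + 4 \left(-2\right)} = \sqrt{31160 - 8} = \sqrt{31152} = 4 \sqrt{1947}$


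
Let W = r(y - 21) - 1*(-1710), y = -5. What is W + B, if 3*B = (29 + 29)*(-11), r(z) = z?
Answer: 4414/3 ≈ 1471.3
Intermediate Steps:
B = -638/3 (B = ((29 + 29)*(-11))/3 = (58*(-11))/3 = (⅓)*(-638) = -638/3 ≈ -212.67)
W = 1684 (W = (-5 - 21) - 1*(-1710) = -26 + 1710 = 1684)
W + B = 1684 - 638/3 = 4414/3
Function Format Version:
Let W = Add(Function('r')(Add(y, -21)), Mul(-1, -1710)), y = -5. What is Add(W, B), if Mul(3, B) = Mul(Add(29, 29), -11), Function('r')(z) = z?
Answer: Rational(4414, 3) ≈ 1471.3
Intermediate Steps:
B = Rational(-638, 3) (B = Mul(Rational(1, 3), Mul(Add(29, 29), -11)) = Mul(Rational(1, 3), Mul(58, -11)) = Mul(Rational(1, 3), -638) = Rational(-638, 3) ≈ -212.67)
W = 1684 (W = Add(Add(-5, -21), Mul(-1, -1710)) = Add(-26, 1710) = 1684)
Add(W, B) = Add(1684, Rational(-638, 3)) = Rational(4414, 3)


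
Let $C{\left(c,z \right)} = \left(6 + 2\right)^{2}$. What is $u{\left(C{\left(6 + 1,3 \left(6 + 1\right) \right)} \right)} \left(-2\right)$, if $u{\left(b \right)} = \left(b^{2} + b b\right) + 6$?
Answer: $-16396$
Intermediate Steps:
$C{\left(c,z \right)} = 64$ ($C{\left(c,z \right)} = 8^{2} = 64$)
$u{\left(b \right)} = 6 + 2 b^{2}$ ($u{\left(b \right)} = \left(b^{2} + b^{2}\right) + 6 = 2 b^{2} + 6 = 6 + 2 b^{2}$)
$u{\left(C{\left(6 + 1,3 \left(6 + 1\right) \right)} \right)} \left(-2\right) = \left(6 + 2 \cdot 64^{2}\right) \left(-2\right) = \left(6 + 2 \cdot 4096\right) \left(-2\right) = \left(6 + 8192\right) \left(-2\right) = 8198 \left(-2\right) = -16396$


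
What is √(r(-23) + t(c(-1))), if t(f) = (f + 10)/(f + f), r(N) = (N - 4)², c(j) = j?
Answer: 3*√322/2 ≈ 26.917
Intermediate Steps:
r(N) = (-4 + N)²
t(f) = (10 + f)/(2*f) (t(f) = (10 + f)/((2*f)) = (10 + f)*(1/(2*f)) = (10 + f)/(2*f))
√(r(-23) + t(c(-1))) = √((-4 - 23)² + (½)*(10 - 1)/(-1)) = √((-27)² + (½)*(-1)*9) = √(729 - 9/2) = √(1449/2) = 3*√322/2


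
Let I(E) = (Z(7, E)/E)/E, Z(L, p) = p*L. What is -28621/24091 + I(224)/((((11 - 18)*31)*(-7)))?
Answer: -1391185477/1171015328 ≈ -1.1880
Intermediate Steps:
Z(L, p) = L*p
I(E) = 7/E (I(E) = ((7*E)/E)/E = 7/E)
-28621/24091 + I(224)/((((11 - 18)*31)*(-7))) = -28621/24091 + (7/224)/((((11 - 18)*31)*(-7))) = -28621*1/24091 + (7*(1/224))/((-7*31*(-7))) = -28621/24091 + 1/(32*((-217*(-7)))) = -28621/24091 + (1/32)/1519 = -28621/24091 + (1/32)*(1/1519) = -28621/24091 + 1/48608 = -1391185477/1171015328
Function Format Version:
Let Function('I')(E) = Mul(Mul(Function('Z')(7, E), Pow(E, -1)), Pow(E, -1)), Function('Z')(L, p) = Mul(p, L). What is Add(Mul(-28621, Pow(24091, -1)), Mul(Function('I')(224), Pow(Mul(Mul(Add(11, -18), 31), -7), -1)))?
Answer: Rational(-1391185477, 1171015328) ≈ -1.1880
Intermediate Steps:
Function('Z')(L, p) = Mul(L, p)
Function('I')(E) = Mul(7, Pow(E, -1)) (Function('I')(E) = Mul(Mul(Mul(7, E), Pow(E, -1)), Pow(E, -1)) = Mul(7, Pow(E, -1)))
Add(Mul(-28621, Pow(24091, -1)), Mul(Function('I')(224), Pow(Mul(Mul(Add(11, -18), 31), -7), -1))) = Add(Mul(-28621, Pow(24091, -1)), Mul(Mul(7, Pow(224, -1)), Pow(Mul(Mul(Add(11, -18), 31), -7), -1))) = Add(Mul(-28621, Rational(1, 24091)), Mul(Mul(7, Rational(1, 224)), Pow(Mul(Mul(-7, 31), -7), -1))) = Add(Rational(-28621, 24091), Mul(Rational(1, 32), Pow(Mul(-217, -7), -1))) = Add(Rational(-28621, 24091), Mul(Rational(1, 32), Pow(1519, -1))) = Add(Rational(-28621, 24091), Mul(Rational(1, 32), Rational(1, 1519))) = Add(Rational(-28621, 24091), Rational(1, 48608)) = Rational(-1391185477, 1171015328)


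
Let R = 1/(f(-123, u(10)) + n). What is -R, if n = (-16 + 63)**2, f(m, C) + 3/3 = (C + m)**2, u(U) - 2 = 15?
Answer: -1/13444 ≈ -7.4383e-5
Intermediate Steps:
u(U) = 17 (u(U) = 2 + 15 = 17)
f(m, C) = -1 + (C + m)**2
n = 2209 (n = 47**2 = 2209)
R = 1/13444 (R = 1/((-1 + (17 - 123)**2) + 2209) = 1/((-1 + (-106)**2) + 2209) = 1/((-1 + 11236) + 2209) = 1/(11235 + 2209) = 1/13444 ≈ 7.4383e-5)
-R = -1*1/13444 = -1/13444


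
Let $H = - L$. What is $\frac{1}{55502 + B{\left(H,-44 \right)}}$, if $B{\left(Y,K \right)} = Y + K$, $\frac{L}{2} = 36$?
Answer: $\frac{1}{55386} \approx 1.8055 \cdot 10^{-5}$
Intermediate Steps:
$L = 72$ ($L = 2 \cdot 36 = 72$)
$H = -72$ ($H = \left(-1\right) 72 = -72$)
$B{\left(Y,K \right)} = K + Y$
$\frac{1}{55502 + B{\left(H,-44 \right)}} = \frac{1}{55502 - 116} = \frac{1}{55386}$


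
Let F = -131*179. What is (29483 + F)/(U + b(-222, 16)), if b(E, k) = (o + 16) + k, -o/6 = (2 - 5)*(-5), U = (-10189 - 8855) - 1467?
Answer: -6034/20569 ≈ -0.29335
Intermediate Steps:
F = -23449
U = -20511 (U = -19044 - 1467 = -20511)
o = -90 (o = -6*(2 - 5)*(-5) = -(-18)*(-5) = -6*15 = -90)
b(E, k) = -74 + k (b(E, k) = (-90 + 16) + k = -74 + k)
(29483 + F)/(U + b(-222, 16)) = (29483 - 23449)/(-20511 + (-74 + 16)) = 6034/(-20511 - 58) = 6034/(-20569) = 6034*(-1/20569) = -6034/20569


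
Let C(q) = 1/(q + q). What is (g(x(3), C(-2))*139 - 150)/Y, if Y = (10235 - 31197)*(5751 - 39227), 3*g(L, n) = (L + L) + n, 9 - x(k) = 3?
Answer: 4733/8420686944 ≈ 5.6207e-7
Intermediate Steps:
x(k) = 6 (x(k) = 9 - 1*3 = 9 - 3 = 6)
C(q) = 1/(2*q)
g(L, n) = n/3 + 2*L/3 (g(L, n) = ((L + L) + n)/3 = (2*L + n)/3 = (n + 2*L)/3 = n/3 + 2*L/3)
Y = 701723912 (Y = -20962*(-33476) = 701723912)
(g(x(3), C(-2))*139 - 150)/Y = ((((½)/(-2))/3 + (⅔)*6)*139 - 150)/701723912 = ((((½)*(-½))/3 + 4)*139 - 150)*(1/701723912) = (((⅓)*(-¼) + 4)*139 - 150)*(1/701723912) = ((-1/12 + 4)*139 - 150)*(1/701723912) = ((47/12)*139 - 150)*(1/701723912) = (6533/12 - 150)*(1/701723912) = (4733/12)*(1/701723912) = 4733/8420686944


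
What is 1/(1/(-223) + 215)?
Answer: 223/47944 ≈ 0.0046513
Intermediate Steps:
1/(1/(-223) + 215) = 1/(-1/223 + 215) = 1/(47944/223) = 223/47944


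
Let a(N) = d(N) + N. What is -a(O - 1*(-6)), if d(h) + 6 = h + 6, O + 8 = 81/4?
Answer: -73/2 ≈ -36.500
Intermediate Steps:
O = 49/4 (O = -8 + 81/4 = 49/4 ≈ 12.250)
d(h) = h (d(h) = -6 + (h + 6) = -6 + (6 + h) = h)
a(N) = 2*N (a(N) = N + N = 2*N)
-a(O - 1*(-6)) = -2*(49/4 - 1*(-6)) = -2*(49/4 + 6) = -2*73/4 = -1*73/2 = -73/2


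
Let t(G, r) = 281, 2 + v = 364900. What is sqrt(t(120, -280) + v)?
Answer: sqrt(365179) ≈ 604.30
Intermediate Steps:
v = 364898 (v = -2 + 364900 = 364898)
sqrt(t(120, -280) + v) = sqrt(281 + 364898) = sqrt(365179)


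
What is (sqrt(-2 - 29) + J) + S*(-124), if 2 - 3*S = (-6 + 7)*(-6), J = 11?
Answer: -959/3 + I*sqrt(31) ≈ -319.67 + 5.5678*I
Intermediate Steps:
S = 8/3 (S = 2/3 - (-6 + 7)*(-6)/3 = 2/3 - (-6)/3 = 2/3 - 1/3*(-6) = 2/3 + 2 = 8/3 ≈ 2.6667)
(sqrt(-2 - 29) + J) + S*(-124) = (sqrt(-2 - 29) + 11) + (8/3)*(-124) = (sqrt(-31) + 11) - 992/3 = (I*sqrt(31) + 11) - 992/3 = (11 + I*sqrt(31)) - 992/3 = -959/3 + I*sqrt(31)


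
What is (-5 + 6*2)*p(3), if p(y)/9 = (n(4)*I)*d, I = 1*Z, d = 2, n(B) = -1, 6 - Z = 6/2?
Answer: -378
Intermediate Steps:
Z = 3 (Z = 6 - 6/2 = 6 - 1*3 = 6 - 3 = 3)
I = 3 (I = 1*3 = 3)
p(y) = -54 (p(y) = 9*(-1*3*2) = 9*(-3*2) = 9*(-6) = -54)
(-5 + 6*2)*p(3) = (-5 + 6*2)*(-54) = (-5 + 12)*(-54) = 7*(-54) = -378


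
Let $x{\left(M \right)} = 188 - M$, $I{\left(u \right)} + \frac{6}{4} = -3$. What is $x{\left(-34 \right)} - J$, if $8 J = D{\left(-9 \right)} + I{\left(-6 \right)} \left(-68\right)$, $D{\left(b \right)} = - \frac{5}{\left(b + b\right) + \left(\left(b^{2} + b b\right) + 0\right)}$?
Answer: $\frac{211685}{1152} \approx 183.75$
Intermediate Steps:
$I{\left(u \right)} = - \frac{9}{2}$ ($I{\left(u \right)} = - \frac{3}{2} - 3 = - \frac{9}{2}$)
$D{\left(b \right)} = - \frac{5}{2 b + 2 b^{2}}$ ($D{\left(b \right)} = - \frac{5}{2 b + \left(\left(b^{2} + b^{2}\right) + 0\right)} = - \frac{5}{2 b + \left(2 b^{2} + 0\right)} = - \frac{5}{2 b + 2 b^{2}}$)
$J = \frac{44059}{1152}$ ($J = \frac{- \frac{5}{2 \left(-9\right) \left(1 - 9\right)} - -306}{8} = \frac{\left(- \frac{5}{2}\right) \left(- \frac{1}{9}\right) \frac{1}{-8} + 306}{8} = \frac{\left(- \frac{5}{2}\right) \left(- \frac{1}{9}\right) \left(- \frac{1}{8}\right) + 306}{8} = \frac{- \frac{5}{144} + 306}{8} = \frac{1}{8} \cdot \frac{44059}{144} = \frac{44059}{1152} \approx 38.246$)
$x{\left(-34 \right)} - J = \left(188 - -34\right) - \frac{44059}{1152} = \left(188 + 34\right) - \frac{44059}{1152} = 222 - \frac{44059}{1152} = \frac{211685}{1152}$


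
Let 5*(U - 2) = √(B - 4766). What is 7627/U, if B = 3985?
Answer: 381350/881 - 38135*I*√781/881 ≈ 432.86 - 1209.7*I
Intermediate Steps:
U = 2 + I*√781/5 (U = 2 + √(3985 - 4766)/5 = 2 + √(-781)/5 = 2 + (I*√781)/5 = 2 + I*√781/5 ≈ 2.0 + 5.5893*I)
7627/U = 7627/(2 + I*√781/5)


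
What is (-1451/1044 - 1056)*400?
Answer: -110391500/261 ≈ -4.2296e+5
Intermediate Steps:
(-1451/1044 - 1056)*400 = -1103915/1044*400 = -110391500/261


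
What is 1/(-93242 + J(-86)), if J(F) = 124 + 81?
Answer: -1/93037 ≈ -1.0748e-5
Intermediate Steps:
J(F) = 205
1/(-93242 + J(-86)) = 1/(-93242 + 205) = 1/(-93037) = -1/93037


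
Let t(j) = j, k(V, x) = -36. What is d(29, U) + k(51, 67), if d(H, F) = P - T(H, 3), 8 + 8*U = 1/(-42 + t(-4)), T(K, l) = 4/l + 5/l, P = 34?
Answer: -5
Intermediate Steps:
T(K, l) = 9/l
U = -369/368 (U = -1 + 1/(8*(-42 - 4)) = -1 + (1/8)/(-46) = -1 + (1/8)*(-1/46) = -1 - 1/368 = -369/368 ≈ -1.0027)
d(H, F) = 31 (d(H, F) = 34 - 9/3 = 34 - 1*3 = 34 - 3 = 31)
d(29, U) + k(51, 67) = 31 - 36 = -5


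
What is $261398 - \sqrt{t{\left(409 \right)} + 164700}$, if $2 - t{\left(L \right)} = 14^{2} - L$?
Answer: $261398 - \sqrt{164915} \approx 2.6099 \cdot 10^{5}$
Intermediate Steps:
$t{\left(L \right)} = -194 + L$ ($t{\left(L \right)} = 2 - \left(14^{2} - L\right) = 2 - \left(196 - L\right) = 2 + \left(-196 + L\right) = -194 + L$)
$261398 - \sqrt{t{\left(409 \right)} + 164700} = 261398 - \sqrt{\left(-194 + 409\right) + 164700} = 261398 - \sqrt{215 + 164700} = 261398 - \sqrt{164915}$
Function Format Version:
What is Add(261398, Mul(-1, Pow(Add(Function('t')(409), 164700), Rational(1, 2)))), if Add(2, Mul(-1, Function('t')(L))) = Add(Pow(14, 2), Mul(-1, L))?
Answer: Add(261398, Mul(-1, Pow(164915, Rational(1, 2)))) ≈ 2.6099e+5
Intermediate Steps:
Function('t')(L) = Add(-194, L) (Function('t')(L) = Add(2, Mul(-1, Add(Pow(14, 2), Mul(-1, L)))) = Add(2, Mul(-1, Add(196, Mul(-1, L)))) = Add(2, Add(-196, L)) = Add(-194, L))
Add(261398, Mul(-1, Pow(Add(Function('t')(409), 164700), Rational(1, 2)))) = Add(261398, Mul(-1, Pow(Add(Add(-194, 409), 164700), Rational(1, 2)))) = Add(261398, Mul(-1, Pow(Add(215, 164700), Rational(1, 2)))) = Add(261398, Mul(-1, Pow(164915, Rational(1, 2))))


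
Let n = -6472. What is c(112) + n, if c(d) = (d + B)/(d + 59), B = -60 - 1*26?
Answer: -1106686/171 ≈ -6471.8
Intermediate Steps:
B = -86 (B = -60 - 26 = -86)
c(d) = (-86 + d)/(59 + d) (c(d) = (d - 86)/(d + 59) = (-86 + d)/(59 + d))
c(112) + n = (-86 + 112)/(59 + 112) - 6472 = 26/171 - 6472 = -1106686/171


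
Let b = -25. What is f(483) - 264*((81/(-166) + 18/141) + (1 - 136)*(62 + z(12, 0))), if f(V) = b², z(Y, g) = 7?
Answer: 9595992337/3901 ≈ 2.4599e+6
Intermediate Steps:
f(V) = 625 (f(V) = (-25)² = 625)
f(483) - 264*((81/(-166) + 18/141) + (1 - 136)*(62 + z(12, 0))) = 625 - 264*((81/(-166) + 18/141) + (1 - 136)*(62 + 7)) = 625 - 264*((81*(-1/166) + 18*(1/141)) - 135*69) = 625 - 264*((-81/166 + 6/47) - 9315) = 625 - 264*(-2811/7802 - 9315) = 625 - 264*(-72678441/7802) = 625 + 9593554212/3901 = 9595992337/3901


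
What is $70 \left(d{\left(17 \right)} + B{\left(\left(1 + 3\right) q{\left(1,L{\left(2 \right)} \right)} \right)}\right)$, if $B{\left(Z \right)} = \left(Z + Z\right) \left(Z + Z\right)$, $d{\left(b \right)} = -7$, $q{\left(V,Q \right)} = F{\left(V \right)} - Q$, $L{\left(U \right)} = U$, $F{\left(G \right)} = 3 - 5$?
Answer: $71190$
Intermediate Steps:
$F{\left(G \right)} = -2$
$q{\left(V,Q \right)} = -2 - Q$
$B{\left(Z \right)} = 4 Z^{2}$ ($B{\left(Z \right)} = 2 Z 2 Z = 4 Z^{2}$)
$70 \left(d{\left(17 \right)} + B{\left(\left(1 + 3\right) q{\left(1,L{\left(2 \right)} \right)} \right)}\right) = 70 \left(-7 + 4 \left(\left(1 + 3\right) \left(-2 - 2\right)\right)^{2}\right) = 70 \left(-7 + 4 \left(4 \left(-2 - 2\right)\right)^{2}\right) = 70 \left(-7 + 4 \left(4 \left(-4\right)\right)^{2}\right) = 70 \left(-7 + 4 \left(-16\right)^{2}\right) = 70 \left(-7 + 4 \cdot 256\right) = 70 \left(-7 + 1024\right) = 70 \cdot 1017 = 71190$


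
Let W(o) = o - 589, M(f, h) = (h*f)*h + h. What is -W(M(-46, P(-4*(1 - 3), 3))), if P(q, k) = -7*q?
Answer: 144901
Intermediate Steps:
M(f, h) = h + f*h² (M(f, h) = (f*h)*h + h = f*h² + h = h + f*h²)
W(o) = -589 + o
-W(M(-46, P(-4*(1 - 3), 3))) = -(-589 + (-(-28)*(1 - 3))*(1 - (-322)*(-4*(1 - 3)))) = -(-589 + (-(-28)*(-2))*(1 - (-322)*(-4*(-2)))) = -(-589 + (-7*8)*(1 - (-322)*8)) = -(-589 - 56*(1 - 46*(-56))) = -(-589 - 56*(1 + 2576)) = -(-589 - 56*2577) = -(-589 - 144312) = -1*(-144901) = 144901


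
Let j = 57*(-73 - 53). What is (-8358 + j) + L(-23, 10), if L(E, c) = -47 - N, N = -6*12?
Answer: -15515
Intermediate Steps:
j = -7182 (j = 57*(-126) = -7182)
N = -72
L(E, c) = 25 (L(E, c) = -47 - 1*(-72) = -47 + 72 = 25)
(-8358 + j) + L(-23, 10) = (-8358 - 7182) + 25 = -15540 + 25 = -15515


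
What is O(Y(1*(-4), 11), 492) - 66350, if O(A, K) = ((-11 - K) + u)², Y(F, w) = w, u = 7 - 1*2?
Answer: 181654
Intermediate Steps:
u = 5 (u = 7 - 2 = 5)
O(A, K) = (-6 - K)² (O(A, K) = ((-11 - K) + 5)² = (-6 - K)²)
O(Y(1*(-4), 11), 492) - 66350 = (6 + 492)² - 66350 = 498² - 66350 = 248004 - 66350 = 181654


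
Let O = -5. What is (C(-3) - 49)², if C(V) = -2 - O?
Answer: 2116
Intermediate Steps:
C(V) = 3 (C(V) = -2 - 1*(-5) = -2 + 5 = 3)
(C(-3) - 49)² = (3 - 49)² = (-46)² = 2116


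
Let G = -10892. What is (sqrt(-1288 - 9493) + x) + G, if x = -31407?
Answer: -42299 + I*sqrt(10781) ≈ -42299.0 + 103.83*I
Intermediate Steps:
(sqrt(-1288 - 9493) + x) + G = (sqrt(-1288 - 9493) - 31407) - 10892 = (sqrt(-10781) - 31407) - 10892 = (I*sqrt(10781) - 31407) - 10892 = (-31407 + I*sqrt(10781)) - 10892 = -42299 + I*sqrt(10781)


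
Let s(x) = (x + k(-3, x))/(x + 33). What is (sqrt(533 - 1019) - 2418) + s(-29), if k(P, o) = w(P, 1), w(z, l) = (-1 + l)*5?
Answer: -9701/4 + 9*I*sqrt(6) ≈ -2425.3 + 22.045*I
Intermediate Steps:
w(z, l) = -5 + 5*l
k(P, o) = 0 (k(P, o) = -5 + 5*1 = -5 + 5 = 0)
s(x) = x/(33 + x) (s(x) = (x + 0)/(x + 33) = x/(33 + x))
(sqrt(533 - 1019) - 2418) + s(-29) = (sqrt(533 - 1019) - 2418) - 29/(33 - 29) = (sqrt(-486) - 2418) - 29/4 = (9*I*sqrt(6) - 2418) - 29*1/4 = (-2418 + 9*I*sqrt(6)) - 29/4 = -9701/4 + 9*I*sqrt(6)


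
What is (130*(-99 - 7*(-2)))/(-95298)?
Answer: 5525/47649 ≈ 0.11595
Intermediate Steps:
(130*(-99 - 7*(-2)))/(-95298) = (130*(-99 + 14))*(-1/95298) = (130*(-85))*(-1/95298) = -11050*(-1/95298) = 5525/47649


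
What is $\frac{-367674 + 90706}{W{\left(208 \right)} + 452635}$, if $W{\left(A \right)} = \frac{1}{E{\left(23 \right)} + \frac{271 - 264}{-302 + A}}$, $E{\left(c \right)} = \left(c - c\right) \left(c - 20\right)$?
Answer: $- \frac{1938776}{3168351} \approx -0.61192$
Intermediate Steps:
$E{\left(c \right)} = 0$ ($E{\left(c \right)} = 0 \left(-20 + c\right) = 0$)
$W{\left(A \right)} = - \frac{302}{7} + \frac{A}{7}$ ($W{\left(A \right)} = \frac{1}{0 + \frac{271 - 264}{-302 + A}} = \frac{1}{0 + \frac{7}{-302 + A}} = \frac{1}{7 \frac{1}{-302 + A}} = - \frac{302}{7} + \frac{A}{7}$)
$\frac{-367674 + 90706}{W{\left(208 \right)} + 452635} = \frac{-367674 + 90706}{\left(- \frac{302}{7} + \frac{1}{7} \cdot 208\right) + 452635} = - \frac{276968}{\left(- \frac{302}{7} + \frac{208}{7}\right) + 452635} = - \frac{276968}{- \frac{94}{7} + 452635} = - \frac{276968}{\frac{3168351}{7}} = \left(-276968\right) \frac{7}{3168351} = - \frac{1938776}{3168351}$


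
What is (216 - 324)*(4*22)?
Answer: -9504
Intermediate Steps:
(216 - 324)*(4*22) = -108*88 = -9504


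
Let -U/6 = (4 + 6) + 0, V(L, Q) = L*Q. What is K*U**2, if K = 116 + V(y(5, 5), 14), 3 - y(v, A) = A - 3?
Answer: 468000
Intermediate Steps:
y(v, A) = 6 - A (y(v, A) = 3 - (A - 3) = 3 - (-3 + A) = 3 + (3 - A) = 6 - A)
U = -60 (U = -6*((4 + 6) + 0) = -6*(10 + 0) = -6*10 = -60)
K = 130 (K = 116 + (6 - 1*5)*14 = 116 + (6 - 5)*14 = 116 + 1*14 = 116 + 14 = 130)
K*U**2 = 130*(-60)**2 = 130*3600 = 468000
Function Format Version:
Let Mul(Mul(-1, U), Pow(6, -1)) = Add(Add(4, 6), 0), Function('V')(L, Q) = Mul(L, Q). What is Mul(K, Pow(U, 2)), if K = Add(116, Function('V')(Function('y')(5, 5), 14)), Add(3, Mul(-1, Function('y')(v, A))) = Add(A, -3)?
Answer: 468000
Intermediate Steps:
Function('y')(v, A) = Add(6, Mul(-1, A)) (Function('y')(v, A) = Add(3, Mul(-1, Add(A, -3))) = Add(3, Mul(-1, Add(-3, A))) = Add(3, Add(3, Mul(-1, A))) = Add(6, Mul(-1, A)))
U = -60 (U = Mul(-6, Add(Add(4, 6), 0)) = Mul(-6, Add(10, 0)) = Mul(-6, 10) = -60)
K = 130 (K = Add(116, Mul(Add(6, Mul(-1, 5)), 14)) = Add(116, Mul(Add(6, -5), 14)) = Add(116, Mul(1, 14)) = Add(116, 14) = 130)
Mul(K, Pow(U, 2)) = Mul(130, Pow(-60, 2)) = Mul(130, 3600) = 468000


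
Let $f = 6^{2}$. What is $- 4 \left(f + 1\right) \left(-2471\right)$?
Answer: $365708$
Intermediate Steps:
$f = 36$
$- 4 \left(f + 1\right) \left(-2471\right) = - 4 \left(36 + 1\right) \left(-2471\right) = \left(-4\right) 37 \left(-2471\right) = \left(-148\right) \left(-2471\right) = 365708$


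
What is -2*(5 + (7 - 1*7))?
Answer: -10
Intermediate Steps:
-2*(5 + (7 - 1*7)) = -2*(5 + (7 - 7)) = -2*(5 + 0) = -2*5 = -10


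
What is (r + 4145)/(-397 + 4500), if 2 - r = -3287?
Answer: 7434/4103 ≈ 1.8118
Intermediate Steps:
r = 3289 (r = 2 - 1*(-3287) = 2 + 3287 = 3289)
(r + 4145)/(-397 + 4500) = (3289 + 4145)/(-397 + 4500) = 7434/4103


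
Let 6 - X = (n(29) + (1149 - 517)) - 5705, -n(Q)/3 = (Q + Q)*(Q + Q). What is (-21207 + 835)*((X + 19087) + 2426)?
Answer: -747326448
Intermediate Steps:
n(Q) = -12*Q² (n(Q) = -3*(Q + Q)*(Q + Q) = -3*2*Q*2*Q = -12*Q²)
X = 15171 (X = 6 - ((-12*29² + (1149 - 517)) - 5705) = 6 - ((-12*841 + 632) - 5705) = 6 - ((-10092 + 632) - 5705) = 6 - (-9460 - 5705) = 6 - 1*(-15165) = 6 + 15165 = 15171)
(-21207 + 835)*((X + 19087) + 2426) = (-21207 + 835)*((15171 + 19087) + 2426) = -20372*(34258 + 2426) = -20372*36684 = -747326448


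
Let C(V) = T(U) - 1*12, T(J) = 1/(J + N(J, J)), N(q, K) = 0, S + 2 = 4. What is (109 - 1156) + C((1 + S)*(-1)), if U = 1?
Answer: -1058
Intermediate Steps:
S = 2 (S = -2 + 4 = 2)
T(J) = 1/J (T(J) = 1/(J + 0) = 1/J)
C(V) = -11 (C(V) = 1/1 - 1*12 = 1 - 12 = -11)
(109 - 1156) + C((1 + S)*(-1)) = (109 - 1156) - 11 = -1047 - 11 = -1058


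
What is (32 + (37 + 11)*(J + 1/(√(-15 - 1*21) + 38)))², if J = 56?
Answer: 253439749888/34225 - 36246816*I/34225 ≈ 7.4051e+6 - 1059.1*I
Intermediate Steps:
(32 + (37 + 11)*(J + 1/(√(-15 - 1*21) + 38)))² = (32 + (37 + 11)*(56 + 1/(√(-15 - 1*21) + 38)))² = (32 + 48*(56 + 1/(√(-15 - 21) + 38)))² = (32 + 48*(56 + 1/(√(-36) + 38)))² = (32 + 48*(56 + 1/(6*I + 38)))² = (32 + 48*(56 + 1/(38 + 6*I)))² = (32 + 48*(56 + (38 - 6*I)/1480))² = (32 + (2688 + 6*(38 - 6*I)/185))² = (2720 + 6*(38 - 6*I)/185)²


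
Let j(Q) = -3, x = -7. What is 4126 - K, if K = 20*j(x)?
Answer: 4186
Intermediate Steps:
K = -60 (K = 20*(-3) = -60)
4126 - K = 4126 - 1*(-60) = 4126 + 60 = 4186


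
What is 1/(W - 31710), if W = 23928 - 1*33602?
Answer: -1/41384 ≈ -2.4164e-5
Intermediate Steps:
W = -9674 (W = 23928 - 33602 = -9674)
1/(W - 31710) = 1/(-9674 - 31710) = 1/(-41384) = -1/41384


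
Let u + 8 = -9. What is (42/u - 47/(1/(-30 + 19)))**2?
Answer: 76510009/289 ≈ 2.6474e+5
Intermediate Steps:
u = -17 (u = -8 - 9 = -17)
(42/u - 47/(1/(-30 + 19)))**2 = (42/(-17) - 47/(1/(-30 + 19)))**2 = (42*(-1/17) - 47/(1/(-11)))**2 = (-42/17 - 47/(-1/11))**2 = (-42/17 - 47*(-11))**2 = (-42/17 + 517)**2 = (8747/17)**2 = 76510009/289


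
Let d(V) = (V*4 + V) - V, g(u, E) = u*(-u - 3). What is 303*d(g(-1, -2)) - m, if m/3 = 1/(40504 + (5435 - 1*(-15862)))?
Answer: 149805621/61801 ≈ 2424.0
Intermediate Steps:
m = 3/61801 (m = 3/(40504 + (5435 - 1*(-15862))) = 3/(40504 + (5435 + 15862)) = 3/(40504 + 21297) = 3/61801 ≈ 4.8543e-5)
g(u, E) = u*(-3 - u)
d(V) = 4*V (d(V) = (4*V + V) - V = 5*V - V = 4*V)
303*d(g(-1, -2)) - m = 303*(4*(-1*(-1)*(3 - 1))) - 1*3/61801 = 303*(4*(-1*(-1)*2)) - 3/61801 = 303*(4*2) - 3/61801 = 303*8 - 3/61801 = 2424 - 3/61801 = 149805621/61801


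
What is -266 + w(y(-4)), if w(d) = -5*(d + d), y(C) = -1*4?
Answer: -226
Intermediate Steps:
y(C) = -4
w(d) = -10*d
-266 + w(y(-4)) = -266 - 10*(-4) = -266 + 40 = -226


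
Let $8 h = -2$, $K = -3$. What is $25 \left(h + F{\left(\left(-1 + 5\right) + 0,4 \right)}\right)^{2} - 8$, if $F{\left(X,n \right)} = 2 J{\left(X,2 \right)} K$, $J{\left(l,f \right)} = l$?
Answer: $\frac{235097}{16} \approx 14694.0$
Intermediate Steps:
$h = - \frac{1}{4}$ ($h = \frac{1}{8} \left(-2\right) = - \frac{1}{4} \approx -0.25$)
$F{\left(X,n \right)} = - 6 X$ ($F{\left(X,n \right)} = 2 X \left(-3\right) = - 6 X$)
$25 \left(h + F{\left(\left(-1 + 5\right) + 0,4 \right)}\right)^{2} - 8 = 25 \left(- \frac{1}{4} - 6 \left(\left(-1 + 5\right) + 0\right)\right)^{2} - 8 = 25 \left(- \frac{1}{4} - 6 \left(4 + 0\right)\right)^{2} - 8 = 25 \left(- \frac{1}{4} - 24\right)^{2} - 8 = 25 \left(- \frac{97}{4}\right)^{2} - 8 = 25 \cdot \frac{9409}{16} - 8 = \frac{235225}{16} - 8 = \frac{235097}{16}$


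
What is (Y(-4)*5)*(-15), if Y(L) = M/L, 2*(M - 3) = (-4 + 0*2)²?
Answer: 825/4 ≈ 206.25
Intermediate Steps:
M = 11 (M = 3 + (-4 + 0*2)²/2 = 3 + (-4 + 0)²/2 = 3 + (½)*(-4)² = 3 + (½)*16 = 3 + 8 = 11)
Y(L) = 11/L
(Y(-4)*5)*(-15) = ((11/(-4))*5)*(-15) = ((11*(-¼))*5)*(-15) = -11/4*5*(-15) = -55/4*(-15) = 825/4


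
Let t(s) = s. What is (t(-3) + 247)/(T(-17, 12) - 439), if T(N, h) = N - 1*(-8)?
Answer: -61/112 ≈ -0.54464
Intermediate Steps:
T(N, h) = 8 + N (T(N, h) = N + 8 = 8 + N)
(t(-3) + 247)/(T(-17, 12) - 439) = (-3 + 247)/((8 - 17) - 439) = 244/(-9 - 439) = 244/(-448) = 244*(-1/448) = -61/112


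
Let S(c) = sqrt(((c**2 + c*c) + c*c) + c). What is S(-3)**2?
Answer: 24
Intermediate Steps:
S(c) = sqrt(c + 3*c**2) (S(c) = sqrt(((c**2 + c**2) + c**2) + c) = sqrt((2*c**2 + c**2) + c) = sqrt(3*c**2 + c) = sqrt(c + 3*c**2))
S(-3)**2 = (sqrt(-3*(1 + 3*(-3))))**2 = (sqrt(-3*(1 - 9)))**2 = (sqrt(-3*(-8)))**2 = (sqrt(24))**2 = (2*sqrt(6))**2 = 24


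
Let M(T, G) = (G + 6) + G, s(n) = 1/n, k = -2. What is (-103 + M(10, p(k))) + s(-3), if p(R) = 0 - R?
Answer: -280/3 ≈ -93.333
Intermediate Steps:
p(R) = -R
M(T, G) = 6 + 2*G (M(T, G) = (6 + G) + G = 6 + 2*G)
(-103 + M(10, p(k))) + s(-3) = (-103 + (6 + 2*(-1*(-2)))) + 1/(-3) = (-103 + (6 + 2*2)) - ⅓ = (-103 + (6 + 4)) - ⅓ = (-103 + 10) - ⅓ = -93 - ⅓ = -280/3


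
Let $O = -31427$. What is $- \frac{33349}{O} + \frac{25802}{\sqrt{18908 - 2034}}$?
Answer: $\frac{33349}{31427} + \frac{12901 \sqrt{16874}}{8437} \approx 199.69$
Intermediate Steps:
$- \frac{33349}{O} + \frac{25802}{\sqrt{18908 - 2034}} = - \frac{33349}{-31427} + \frac{25802}{\sqrt{18908 - 2034}} = \left(-33349\right) \left(- \frac{1}{31427}\right) + \frac{25802}{\sqrt{16874}} = \frac{33349}{31427} + 25802 \frac{\sqrt{16874}}{16874} = \frac{33349}{31427} + \frac{12901 \sqrt{16874}}{8437}$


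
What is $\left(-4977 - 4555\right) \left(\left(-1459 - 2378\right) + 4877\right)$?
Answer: $-9913280$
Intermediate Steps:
$\left(-4977 - 4555\right) \left(\left(-1459 - 2378\right) + 4877\right) = - 9532 \left(-3837 + 4877\right) = \left(-9532\right) 1040 = -9913280$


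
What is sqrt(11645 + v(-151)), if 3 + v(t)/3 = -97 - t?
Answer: sqrt(11798) ≈ 108.62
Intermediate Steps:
v(t) = -300 - 3*t (v(t) = -9 + 3*(-97 - t) = -9 + (-291 - 3*t) = -300 - 3*t)
sqrt(11645 + v(-151)) = sqrt(11645 + (-300 - 3*(-151))) = sqrt(11645 + (-300 + 453)) = sqrt(11645 + 153) = sqrt(11798)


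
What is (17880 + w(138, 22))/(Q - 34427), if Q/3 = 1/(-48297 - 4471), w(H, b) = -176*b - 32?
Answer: -737485568/1816643939 ≈ -0.40596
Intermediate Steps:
w(H, b) = -32 - 176*b
Q = -3/52768 (Q = 3/(-48297 - 4471) = 3/(-52768) = 3*(-1/52768) = -3/52768 ≈ -5.6853e-5)
(17880 + w(138, 22))/(Q - 34427) = (17880 + (-32 - 176*22))/(-3/52768 - 34427) = (17880 + (-32 - 3872))/(-1816643939/52768) = (17880 - 3904)*(-52768/1816643939) = 13976*(-52768/1816643939) = -737485568/1816643939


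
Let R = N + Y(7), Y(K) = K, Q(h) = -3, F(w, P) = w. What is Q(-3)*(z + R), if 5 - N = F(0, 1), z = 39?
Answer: -153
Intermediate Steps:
N = 5 (N = 5 - 1*0 = 5 + 0 = 5)
R = 12 (R = 5 + 7 = 12)
Q(-3)*(z + R) = -3*(39 + 12) = -3*51 = -153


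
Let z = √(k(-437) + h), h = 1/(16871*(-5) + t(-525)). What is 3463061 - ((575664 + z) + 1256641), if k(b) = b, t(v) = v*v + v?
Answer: 1630756 - 2*I*√3974914263795/190745 ≈ 1.6308e+6 - 20.905*I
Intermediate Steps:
t(v) = v + v² (t(v) = v² + v = v + v²)
h = 1/190745 (h = 1/(16871*(-5) - 525*(1 - 525)) = 1/(-84355 - 525*(-524)) = 1/(-84355 + 275100) = 1/190745 ≈ 5.2426e-6)
z = 2*I*√3974914263795/190745 (z = √(-437 + 1/190745) = √(-83355564/190745) = 2*I*√3974914263795/190745 ≈ 20.905*I)
3463061 - ((575664 + z) + 1256641) = 3463061 - ((575664 + 2*I*√3974914263795/190745) + 1256641) = 3463061 - (1832305 + 2*I*√3974914263795/190745) = 3463061 + (-1832305 - 2*I*√3974914263795/190745) = 1630756 - 2*I*√3974914263795/190745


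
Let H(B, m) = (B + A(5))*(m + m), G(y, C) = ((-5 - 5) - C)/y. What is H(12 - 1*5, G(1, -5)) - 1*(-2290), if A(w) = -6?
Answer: 2280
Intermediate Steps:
G(y, C) = (-10 - C)/y
H(B, m) = 2*m*(-6 + B) (H(B, m) = (B - 6)*(m + m) = (-6 + B)*(2*m) = 2*m*(-6 + B))
H(12 - 1*5, G(1, -5)) - 1*(-2290) = 2*((-10 - 1*(-5))/1)*(-6 + (12 - 1*5)) - 1*(-2290) = 2*(1*(-10 + 5))*(-6 + (12 - 5)) + 2290 = 2*(1*(-5))*(-6 + 7) + 2290 = 2*(-5)*1 + 2290 = -10 + 2290 = 2280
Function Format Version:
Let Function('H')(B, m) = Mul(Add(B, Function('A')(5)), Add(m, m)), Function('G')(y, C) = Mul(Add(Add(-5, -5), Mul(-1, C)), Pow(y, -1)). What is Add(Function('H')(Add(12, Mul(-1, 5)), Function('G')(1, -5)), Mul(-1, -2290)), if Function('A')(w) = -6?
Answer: 2280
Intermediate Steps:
Function('G')(y, C) = Mul(Pow(y, -1), Add(-10, Mul(-1, C))) (Function('G')(y, C) = Mul(Add(-10, Mul(-1, C)), Pow(y, -1)) = Mul(Pow(y, -1), Add(-10, Mul(-1, C))))
Function('H')(B, m) = Mul(2, m, Add(-6, B)) (Function('H')(B, m) = Mul(Add(B, -6), Add(m, m)) = Mul(Add(-6, B), Mul(2, m)) = Mul(2, m, Add(-6, B)))
Add(Function('H')(Add(12, Mul(-1, 5)), Function('G')(1, -5)), Mul(-1, -2290)) = Add(Mul(2, Mul(Pow(1, -1), Add(-10, Mul(-1, -5))), Add(-6, Add(12, Mul(-1, 5)))), Mul(-1, -2290)) = Add(Mul(2, Mul(1, Add(-10, 5)), Add(-6, Add(12, -5))), 2290) = Add(Mul(2, Mul(1, -5), Add(-6, 7)), 2290) = Add(Mul(2, -5, 1), 2290) = Add(-10, 2290) = 2280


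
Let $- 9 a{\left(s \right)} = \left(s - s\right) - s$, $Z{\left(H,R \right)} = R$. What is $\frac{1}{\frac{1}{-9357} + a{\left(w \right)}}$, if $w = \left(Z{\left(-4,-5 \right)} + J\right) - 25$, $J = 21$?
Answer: $- \frac{9357}{9358} \approx -0.99989$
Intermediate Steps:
$w = -9$ ($w = \left(-5 + 21\right) - 25 = 16 - 25 = -9$)
$a{\left(s \right)} = \frac{s}{9}$ ($a{\left(s \right)} = - \frac{\left(s - s\right) - s}{9} = - \frac{0 - s}{9} = - \frac{\left(-1\right) s}{9} = \frac{s}{9}$)
$\frac{1}{\frac{1}{-9357} + a{\left(w \right)}} = \frac{1}{\frac{1}{-9357} + \frac{1}{9} \left(-9\right)} = \frac{1}{- \frac{1}{9357} - 1} = \frac{1}{- \frac{9358}{9357}} = - \frac{9357}{9358}$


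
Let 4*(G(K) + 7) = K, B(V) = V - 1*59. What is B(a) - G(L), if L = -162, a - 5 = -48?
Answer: -109/2 ≈ -54.500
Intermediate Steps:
a = -43 (a = 5 - 48 = -43)
B(V) = -59 + V (B(V) = V - 59 = -59 + V)
G(K) = -7 + K/4
B(a) - G(L) = (-59 - 43) - (-7 + (1/4)*(-162)) = -102 - (-7 - 81/2) = -102 - 1*(-95/2) = -102 + 95/2 = -109/2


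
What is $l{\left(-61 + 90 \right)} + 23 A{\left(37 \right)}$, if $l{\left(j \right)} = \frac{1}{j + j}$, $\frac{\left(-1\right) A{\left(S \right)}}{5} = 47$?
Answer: $- \frac{313489}{58} \approx -5405.0$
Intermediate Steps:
$A{\left(S \right)} = -235$ ($A{\left(S \right)} = \left(-5\right) 47 = -235$)
$l{\left(j \right)} = \frac{1}{2 j}$
$l{\left(-61 + 90 \right)} + 23 A{\left(37 \right)} = \frac{1}{2 \left(-61 + 90\right)} + 23 \left(-235\right) = \frac{1}{2 \cdot 29} - 5405 = \frac{1}{2} \cdot \frac{1}{29} - 5405 = \frac{1}{58} - 5405 = - \frac{313489}{58}$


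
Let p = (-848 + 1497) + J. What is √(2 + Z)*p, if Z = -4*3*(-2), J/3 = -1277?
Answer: -3182*√26 ≈ -16225.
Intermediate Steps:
J = -3831 (J = 3*(-1277) = -3831)
Z = 24 (Z = -12*(-2) = 24)
p = -3182 (p = (-848 + 1497) - 3831 = 649 - 3831 = -3182)
√(2 + Z)*p = √(2 + 24)*(-3182) = √26*(-3182) = -3182*√26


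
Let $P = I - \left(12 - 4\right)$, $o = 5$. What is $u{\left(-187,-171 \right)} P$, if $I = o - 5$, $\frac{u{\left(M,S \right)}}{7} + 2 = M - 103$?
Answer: $16352$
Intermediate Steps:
$u{\left(M,S \right)} = -735 + 7 M$ ($u{\left(M,S \right)} = -14 + 7 \left(M - 103\right) = -14 + 7 \left(-103 + M\right) = -14 + \left(-721 + 7 M\right) = -735 + 7 M$)
$I = 0$ ($I = 5 - 5 = 0$)
$P = -8$ ($P = 0 - \left(12 - 4\right) = 0 - 8 = -8$)
$u{\left(-187,-171 \right)} P = \left(-735 + 7 \left(-187\right)\right) \left(-8\right) = \left(-735 - 1309\right) \left(-8\right) = \left(-2044\right) \left(-8\right) = 16352$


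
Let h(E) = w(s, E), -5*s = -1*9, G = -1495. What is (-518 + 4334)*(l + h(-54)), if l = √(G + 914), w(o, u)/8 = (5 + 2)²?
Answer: 1495872 + 3816*I*√581 ≈ 1.4959e+6 + 91981.0*I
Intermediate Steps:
s = 9/5 (s = -(-1)*9/5 = -⅕*(-9) = 9/5 ≈ 1.8000)
w(o, u) = 392 (w(o, u) = 8*(5 + 2)² = 8*7² = 8*49 = 392)
h(E) = 392
l = I*√581 (l = √(-1495 + 914) = √(-581) = I*√581 ≈ 24.104*I)
(-518 + 4334)*(l + h(-54)) = (-518 + 4334)*(I*√581 + 392) = 3816*(392 + I*√581) = 1495872 + 3816*I*√581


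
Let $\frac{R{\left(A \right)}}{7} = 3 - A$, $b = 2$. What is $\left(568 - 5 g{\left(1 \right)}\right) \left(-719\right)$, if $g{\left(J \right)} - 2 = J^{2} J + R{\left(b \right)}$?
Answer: $-372442$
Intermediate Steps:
$R{\left(A \right)} = 21 - 7 A$ ($R{\left(A \right)} = 7 \left(3 - A\right) = 21 - 7 A$)
$g{\left(J \right)} = 9 + J^{3}$ ($g{\left(J \right)} = 2 + \left(J^{2} J + \left(21 - 14\right)\right) = 2 + \left(J^{3} + \left(21 - 14\right)\right) = 2 + \left(J^{3} + 7\right) = 2 + \left(7 + J^{3}\right) = 9 + J^{3}$)
$\left(568 - 5 g{\left(1 \right)}\right) \left(-719\right) = \left(568 - 5 \left(9 + 1^{3}\right)\right) \left(-719\right) = \left(568 - 5 \left(9 + 1\right)\right) \left(-719\right) = \left(568 - 50\right) \left(-719\right) = 518 \left(-719\right) = -372442$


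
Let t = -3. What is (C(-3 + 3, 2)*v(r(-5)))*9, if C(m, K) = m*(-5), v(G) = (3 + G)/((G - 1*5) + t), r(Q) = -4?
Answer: 0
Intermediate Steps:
v(G) = (3 + G)/(-8 + G) (v(G) = (3 + G)/((G - 1*5) - 3) = (3 + G)/((G - 5) - 3) = (3 + G)/((-5 + G) - 3) = (3 + G)/(-8 + G))
C(m, K) = -5*m
(C(-3 + 3, 2)*v(r(-5)))*9 = ((-5*(-3 + 3))*((3 - 4)/(-8 - 4)))*9 = ((-5*0)*(-1/(-12)))*9 = (0*(-1/12*(-1)))*9 = (0*(1/12))*9 = 0*9 = 0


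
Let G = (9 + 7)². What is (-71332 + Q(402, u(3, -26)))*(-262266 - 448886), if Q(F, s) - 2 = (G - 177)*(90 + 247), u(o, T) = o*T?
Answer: 31793472464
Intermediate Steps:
u(o, T) = T*o
G = 256 (G = 16² = 256)
Q(F, s) = 26625 (Q(F, s) = 2 + (256 - 177)*(90 + 247) = 2 + 79*337 = 2 + 26623 = 26625)
(-71332 + Q(402, u(3, -26)))*(-262266 - 448886) = (-71332 + 26625)*(-262266 - 448886) = -44707*(-711152) = 31793472464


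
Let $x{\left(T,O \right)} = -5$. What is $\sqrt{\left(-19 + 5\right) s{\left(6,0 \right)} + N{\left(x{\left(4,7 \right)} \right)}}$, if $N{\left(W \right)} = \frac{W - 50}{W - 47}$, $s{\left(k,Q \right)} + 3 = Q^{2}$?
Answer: $\frac{\sqrt{29107}}{26} \approx 6.5618$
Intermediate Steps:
$s{\left(k,Q \right)} = -3 + Q^{2}$
$N{\left(W \right)} = \frac{-50 + W}{-47 + W}$
$\sqrt{\left(-19 + 5\right) s{\left(6,0 \right)} + N{\left(x{\left(4,7 \right)} \right)}} = \sqrt{\left(-19 + 5\right) \left(-3 + 0^{2}\right) + \frac{-50 - 5}{-47 - 5}} = \sqrt{- 14 \left(-3 + 0\right) + \frac{1}{-52} \left(-55\right)} = \sqrt{\left(-14\right) \left(-3\right) - - \frac{55}{52}} = \sqrt{42 + \frac{55}{52}} = \sqrt{\frac{2239}{52}} = \frac{\sqrt{29107}}{26}$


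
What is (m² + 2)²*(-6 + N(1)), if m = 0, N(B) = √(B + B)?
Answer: -24 + 4*√2 ≈ -18.343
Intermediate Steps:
N(B) = √2*√B (N(B) = √(2*B) = √2*√B)
(m² + 2)²*(-6 + N(1)) = (0² + 2)²*(-6 + √2*√1) = (0 + 2)²*(-6 + √2*1) = 2²*(-6 + √2) = 4*(-6 + √2) = -24 + 4*√2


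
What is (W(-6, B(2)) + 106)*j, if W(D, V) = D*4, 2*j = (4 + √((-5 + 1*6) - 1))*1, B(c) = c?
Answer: 164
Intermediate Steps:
j = 2 (j = ((4 + √((-5 + 1*6) - 1))*1)/2 = ((4 + √((-5 + 6) - 1))*1)/2 = ((4 + √(1 - 1))*1)/2 = ((4 + √0)*1)/2 = ((4 + 0)*1)/2 = (4*1)/2 = (½)*4 = 2)
W(D, V) = 4*D
(W(-6, B(2)) + 106)*j = (4*(-6) + 106)*2 = (-24 + 106)*2 = 82*2 = 164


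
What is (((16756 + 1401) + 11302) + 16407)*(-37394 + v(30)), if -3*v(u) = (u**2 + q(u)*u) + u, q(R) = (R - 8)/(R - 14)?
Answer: -3459924643/2 ≈ -1.7300e+9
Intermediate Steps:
q(R) = (-8 + R)/(-14 + R)
v(u) = -u/3 - u**2/3 - u*(-8 + u)/(3*(-14 + u)) (v(u) = -((u**2 + ((-8 + u)/(-14 + u))*u) + u)/3 = -((u**2 + u*(-8 + u)/(-14 + u)) + u)/3 = -(u + u**2 + u*(-8 + u)/(-14 + u))/3 = -u/3 - u**2/3 - u*(-8 + u)/(3*(-14 + u)))
(((16756 + 1401) + 11302) + 16407)*(-37394 + v(30)) = (((16756 + 1401) + 11302) + 16407)*(-37394 + (1/3)*30*(22 - 1*30**2 + 12*30)/(-14 + 30)) = ((18157 + 11302) + 16407)*(-37394 + (1/3)*30*(22 - 1*900 + 360)/16) = (29459 + 16407)*(-37394 + (1/3)*30*(1/16)*(22 - 900 + 360)) = 45866*(-37394 + (1/3)*30*(1/16)*(-518)) = 45866*(-37394 - 1295/4) = 45866*(-150871/4) = -3459924643/2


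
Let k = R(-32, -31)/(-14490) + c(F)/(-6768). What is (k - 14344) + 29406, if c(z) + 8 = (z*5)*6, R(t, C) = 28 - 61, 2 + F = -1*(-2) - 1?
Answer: 41030716939/2724120 ≈ 15062.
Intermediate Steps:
F = -1 (F = -2 + (-1*(-2) - 1) = -2 + (2 - 1) = -2 + 1 = -1)
R(t, C) = -33
c(z) = -8 + 30*z (c(z) = -8 + (z*5)*6 = -8 + (5*z)*6 = -8 + 30*z)
k = 21499/2724120 (k = -33/(-14490) + (-8 + 30*(-1))/(-6768) = -33*(-1/14490) + (-8 - 30)*(-1/6768) = 11/4830 - 38*(-1/6768) = 11/4830 + 19/3384 = 21499/2724120 ≈ 0.0078921)
(k - 14344) + 29406 = (21499/2724120 - 14344) + 29406 = -39074755781/2724120 + 29406 = 41030716939/2724120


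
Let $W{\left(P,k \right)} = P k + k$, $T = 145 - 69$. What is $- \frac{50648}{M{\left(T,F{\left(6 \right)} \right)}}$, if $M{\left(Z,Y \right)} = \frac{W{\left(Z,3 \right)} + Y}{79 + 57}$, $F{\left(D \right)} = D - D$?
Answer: $- \frac{6888128}{231} \approx -29819.0$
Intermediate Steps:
$T = 76$ ($T = 145 - 69 = 76$)
$W{\left(P,k \right)} = k + P k$
$F{\left(D \right)} = 0$
$M{\left(Z,Y \right)} = \frac{3}{136} + \frac{Y}{136} + \frac{3 Z}{136}$ ($M{\left(Z,Y \right)} = \frac{3 \left(1 + Z\right) + Y}{79 + 57} = \frac{\left(3 + 3 Z\right) + Y}{136} = \left(3 + Y + 3 Z\right) \frac{1}{136} = \frac{3}{136} + \frac{Y}{136} + \frac{3 Z}{136}$)
$- \frac{50648}{M{\left(T,F{\left(6 \right)} \right)}} = - \frac{50648}{\frac{3}{136} + \frac{1}{136} \cdot 0 + \frac{3}{136} \cdot 76} = - \frac{50648}{\frac{3}{136} + 0 + \frac{57}{34}} = - \frac{50648}{\frac{231}{136}} = \left(-50648\right) \frac{136}{231} = - \frac{6888128}{231}$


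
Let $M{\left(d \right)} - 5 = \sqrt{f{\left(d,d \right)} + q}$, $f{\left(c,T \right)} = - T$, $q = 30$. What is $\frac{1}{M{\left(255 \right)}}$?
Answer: $\frac{1}{50} - \frac{3 i}{50} \approx 0.02 - 0.06 i$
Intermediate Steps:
$M{\left(d \right)} = 5 + \sqrt{30 - d}$ ($M{\left(d \right)} = 5 + \sqrt{- d + 30} = 5 + \sqrt{30 - d}$)
$\frac{1}{M{\left(255 \right)}} = \frac{1}{5 + \sqrt{30 - 255}} = \frac{1}{5 + \sqrt{-225}} = \frac{1}{5 + 15 i} = \frac{5 - 15 i}{250}$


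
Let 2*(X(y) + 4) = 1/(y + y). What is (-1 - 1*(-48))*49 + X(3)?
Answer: 27589/12 ≈ 2299.1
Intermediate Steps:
X(y) = -4 + 1/(4*y) (X(y) = -4 + 1/(2*(y + y)) = -4 + 1/(2*((2*y))) = -4 + (1/(2*y))/2 = -4 + 1/(4*y))
(-1 - 1*(-48))*49 + X(3) = (-1 - 1*(-48))*49 + (-4 + (¼)/3) = (-1 + 48)*49 + (-4 + (¼)*(⅓)) = 47*49 + (-4 + 1/12) = 2303 - 47/12 = 27589/12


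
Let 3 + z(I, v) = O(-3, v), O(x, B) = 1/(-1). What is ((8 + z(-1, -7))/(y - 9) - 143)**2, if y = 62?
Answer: 57380625/2809 ≈ 20427.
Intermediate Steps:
O(x, B) = -1
z(I, v) = -4 (z(I, v) = -3 - 1 = -4)
((8 + z(-1, -7))/(y - 9) - 143)**2 = ((8 - 4)/(62 - 9) - 143)**2 = (4/53 - 143)**2 = (-7575/53)**2 = 57380625/2809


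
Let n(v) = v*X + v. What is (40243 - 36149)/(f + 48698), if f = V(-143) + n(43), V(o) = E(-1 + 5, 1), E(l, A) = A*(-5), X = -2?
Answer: 2047/24325 ≈ 0.084152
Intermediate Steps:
n(v) = -v (n(v) = v*(-2) + v = -2*v + v = -v)
E(l, A) = -5*A
V(o) = -5 (V(o) = -5*1 = -5)
f = -48 (f = -5 - 1*43 = -5 - 43 = -48)
(40243 - 36149)/(f + 48698) = (40243 - 36149)/(-48 + 48698) = 4094/48650 = 4094*(1/48650) = 2047/24325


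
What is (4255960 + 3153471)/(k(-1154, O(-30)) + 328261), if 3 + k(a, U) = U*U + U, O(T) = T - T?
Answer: 7409431/328258 ≈ 22.572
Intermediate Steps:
O(T) = 0
k(a, U) = -3 + U + U² (k(a, U) = -3 + (U*U + U) = -3 + (U² + U) = -3 + (U + U²) = -3 + U + U²)
(4255960 + 3153471)/(k(-1154, O(-30)) + 328261) = (4255960 + 3153471)/((-3 + 0 + 0²) + 328261) = 7409431/((-3 + 0 + 0) + 328261) = 7409431/(-3 + 328261) = 7409431/328258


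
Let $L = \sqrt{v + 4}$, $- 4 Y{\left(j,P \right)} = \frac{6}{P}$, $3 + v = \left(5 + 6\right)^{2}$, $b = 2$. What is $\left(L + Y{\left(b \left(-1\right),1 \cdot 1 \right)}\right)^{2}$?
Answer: $\frac{497}{4} - 3 \sqrt{122} \approx 91.114$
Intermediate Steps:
$v = 118$ ($v = -3 + \left(5 + 6\right)^{2} = -3 + 11^{2} = -3 + 121 = 118$)
$Y{\left(j,P \right)} = - \frac{3}{2 P}$ ($Y{\left(j,P \right)} = - \frac{6 \frac{1}{P}}{4} = - \frac{3}{2 P}$)
$L = \sqrt{122}$ ($L = \sqrt{118 + 4} = \sqrt{122} \approx 11.045$)
$\left(L + Y{\left(b \left(-1\right),1 \cdot 1 \right)}\right)^{2} = \left(\sqrt{122} - \frac{3}{2 \cdot 1 \cdot 1}\right)^{2} = \left(\sqrt{122} - \frac{3}{2 \cdot 1}\right)^{2} = \left(\sqrt{122} - \frac{3}{2}\right)^{2} = \left(- \frac{3}{2} + \sqrt{122}\right)^{2}$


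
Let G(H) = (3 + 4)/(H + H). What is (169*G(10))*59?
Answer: 69797/20 ≈ 3489.9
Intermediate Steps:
G(H) = 7/(2*H) (G(H) = 7/((2*H)) = 7*(1/(2*H)) = 7/(2*H))
(169*G(10))*59 = (169*((7/2)/10))*59 = (169*((7/2)*(1/10)))*59 = (169*(7/20))*59 = (1183/20)*59 = 69797/20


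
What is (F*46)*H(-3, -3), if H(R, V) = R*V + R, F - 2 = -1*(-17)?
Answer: 5244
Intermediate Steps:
F = 19 (F = 2 - 1*(-17) = 2 + 17 = 19)
H(R, V) = R + R*V
(F*46)*H(-3, -3) = (19*46)*(-3*(1 - 3)) = 874*(-3*(-2)) = 874*6 = 5244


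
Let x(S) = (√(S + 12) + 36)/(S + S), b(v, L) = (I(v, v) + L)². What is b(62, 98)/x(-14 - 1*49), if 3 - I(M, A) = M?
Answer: -2299752/449 + 63882*I*√51/449 ≈ -5121.9 + 1016.1*I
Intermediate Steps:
I(M, A) = 3 - M
b(v, L) = (3 + L - v)² (b(v, L) = ((3 - v) + L)² = (3 + L - v)²)
x(S) = (36 + √(12 + S))/(2*S) (x(S) = (√(12 + S) + 36)/((2*S)) = (36 + √(12 + S))*(1/(2*S)) = (36 + √(12 + S))/(2*S))
b(62, 98)/x(-14 - 1*49) = (3 + 98 - 1*62)²/(((36 + √(12 + (-14 - 1*49)))/(2*(-14 - 1*49)))) = (3 + 98 - 62)²/(((36 + √(12 + (-14 - 49)))/(2*(-14 - 49)))) = 39²/(((½)*(36 + √(12 - 63))/(-63))) = 1521/(((½)*(-1/63)*(36 + √(-51)))) = 1521/(((½)*(-1/63)*(36 + I*√51))) = 1521/(-2/7 - I*√51/126)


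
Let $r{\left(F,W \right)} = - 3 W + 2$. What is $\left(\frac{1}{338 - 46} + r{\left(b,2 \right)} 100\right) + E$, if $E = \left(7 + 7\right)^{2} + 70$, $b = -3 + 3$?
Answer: $- \frac{39127}{292} \approx -134.0$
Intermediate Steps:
$b = 0$
$r{\left(F,W \right)} = 2 - 3 W$
$E = 266$ ($E = 14^{2} + 70 = 196 + 70 = 266$)
$\left(\frac{1}{338 - 46} + r{\left(b,2 \right)} 100\right) + E = \left(\frac{1}{338 - 46} + \left(2 - 6\right) 100\right) + 266 = \left(\frac{1}{292} + \left(2 - 6\right) 100\right) + 266 = \left(\frac{1}{292} - 400\right) + 266 = - \frac{116799}{292} + 266 = - \frac{39127}{292}$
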